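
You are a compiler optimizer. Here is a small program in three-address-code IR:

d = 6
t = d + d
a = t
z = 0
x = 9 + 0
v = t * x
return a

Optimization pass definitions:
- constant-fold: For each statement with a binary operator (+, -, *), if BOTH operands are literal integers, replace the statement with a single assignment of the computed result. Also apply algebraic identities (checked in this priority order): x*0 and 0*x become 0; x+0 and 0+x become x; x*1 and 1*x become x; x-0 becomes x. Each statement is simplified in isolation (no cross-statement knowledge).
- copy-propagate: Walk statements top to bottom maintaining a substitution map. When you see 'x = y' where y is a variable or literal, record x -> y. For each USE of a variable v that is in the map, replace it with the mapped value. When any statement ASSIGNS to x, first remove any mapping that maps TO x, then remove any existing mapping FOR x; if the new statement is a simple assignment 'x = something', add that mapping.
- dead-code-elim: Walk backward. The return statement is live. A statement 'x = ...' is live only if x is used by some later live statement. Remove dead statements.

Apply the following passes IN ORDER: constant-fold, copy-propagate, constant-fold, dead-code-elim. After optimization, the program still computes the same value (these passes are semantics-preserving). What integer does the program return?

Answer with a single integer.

Answer: 12

Derivation:
Initial IR:
  d = 6
  t = d + d
  a = t
  z = 0
  x = 9 + 0
  v = t * x
  return a
After constant-fold (7 stmts):
  d = 6
  t = d + d
  a = t
  z = 0
  x = 9
  v = t * x
  return a
After copy-propagate (7 stmts):
  d = 6
  t = 6 + 6
  a = t
  z = 0
  x = 9
  v = t * 9
  return t
After constant-fold (7 stmts):
  d = 6
  t = 12
  a = t
  z = 0
  x = 9
  v = t * 9
  return t
After dead-code-elim (2 stmts):
  t = 12
  return t
Evaluate:
  d = 6  =>  d = 6
  t = d + d  =>  t = 12
  a = t  =>  a = 12
  z = 0  =>  z = 0
  x = 9 + 0  =>  x = 9
  v = t * x  =>  v = 108
  return a = 12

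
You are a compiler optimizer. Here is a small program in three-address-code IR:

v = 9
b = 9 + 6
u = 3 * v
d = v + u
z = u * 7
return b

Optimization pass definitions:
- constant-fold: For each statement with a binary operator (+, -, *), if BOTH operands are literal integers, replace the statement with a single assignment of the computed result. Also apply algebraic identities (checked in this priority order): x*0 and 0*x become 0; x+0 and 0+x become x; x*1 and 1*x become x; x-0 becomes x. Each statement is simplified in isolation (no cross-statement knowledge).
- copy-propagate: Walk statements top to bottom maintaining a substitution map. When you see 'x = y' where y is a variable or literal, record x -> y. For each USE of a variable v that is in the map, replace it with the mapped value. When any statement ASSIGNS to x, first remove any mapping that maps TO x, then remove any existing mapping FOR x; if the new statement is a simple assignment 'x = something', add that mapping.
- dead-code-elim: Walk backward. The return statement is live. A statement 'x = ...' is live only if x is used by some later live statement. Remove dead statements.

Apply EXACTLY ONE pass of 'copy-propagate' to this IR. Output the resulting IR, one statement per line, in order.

Answer: v = 9
b = 9 + 6
u = 3 * 9
d = 9 + u
z = u * 7
return b

Derivation:
Applying copy-propagate statement-by-statement:
  [1] v = 9  (unchanged)
  [2] b = 9 + 6  (unchanged)
  [3] u = 3 * v  -> u = 3 * 9
  [4] d = v + u  -> d = 9 + u
  [5] z = u * 7  (unchanged)
  [6] return b  (unchanged)
Result (6 stmts):
  v = 9
  b = 9 + 6
  u = 3 * 9
  d = 9 + u
  z = u * 7
  return b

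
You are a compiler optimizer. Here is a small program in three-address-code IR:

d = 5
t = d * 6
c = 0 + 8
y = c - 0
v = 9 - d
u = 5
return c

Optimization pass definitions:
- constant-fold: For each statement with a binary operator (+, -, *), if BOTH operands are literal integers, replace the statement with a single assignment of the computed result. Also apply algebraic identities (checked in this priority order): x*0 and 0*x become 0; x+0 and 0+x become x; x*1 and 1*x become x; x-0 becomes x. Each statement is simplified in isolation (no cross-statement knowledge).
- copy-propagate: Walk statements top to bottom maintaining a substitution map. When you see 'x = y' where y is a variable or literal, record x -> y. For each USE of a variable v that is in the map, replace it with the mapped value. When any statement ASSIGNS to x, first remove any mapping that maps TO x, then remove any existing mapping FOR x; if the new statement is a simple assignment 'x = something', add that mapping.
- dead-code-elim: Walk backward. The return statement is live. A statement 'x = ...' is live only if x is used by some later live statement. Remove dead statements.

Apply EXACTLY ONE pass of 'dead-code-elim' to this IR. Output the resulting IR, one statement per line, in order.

Applying dead-code-elim statement-by-statement:
  [7] return c  -> KEEP (return); live=['c']
  [6] u = 5  -> DEAD (u not live)
  [5] v = 9 - d  -> DEAD (v not live)
  [4] y = c - 0  -> DEAD (y not live)
  [3] c = 0 + 8  -> KEEP; live=[]
  [2] t = d * 6  -> DEAD (t not live)
  [1] d = 5  -> DEAD (d not live)
Result (2 stmts):
  c = 0 + 8
  return c

Answer: c = 0 + 8
return c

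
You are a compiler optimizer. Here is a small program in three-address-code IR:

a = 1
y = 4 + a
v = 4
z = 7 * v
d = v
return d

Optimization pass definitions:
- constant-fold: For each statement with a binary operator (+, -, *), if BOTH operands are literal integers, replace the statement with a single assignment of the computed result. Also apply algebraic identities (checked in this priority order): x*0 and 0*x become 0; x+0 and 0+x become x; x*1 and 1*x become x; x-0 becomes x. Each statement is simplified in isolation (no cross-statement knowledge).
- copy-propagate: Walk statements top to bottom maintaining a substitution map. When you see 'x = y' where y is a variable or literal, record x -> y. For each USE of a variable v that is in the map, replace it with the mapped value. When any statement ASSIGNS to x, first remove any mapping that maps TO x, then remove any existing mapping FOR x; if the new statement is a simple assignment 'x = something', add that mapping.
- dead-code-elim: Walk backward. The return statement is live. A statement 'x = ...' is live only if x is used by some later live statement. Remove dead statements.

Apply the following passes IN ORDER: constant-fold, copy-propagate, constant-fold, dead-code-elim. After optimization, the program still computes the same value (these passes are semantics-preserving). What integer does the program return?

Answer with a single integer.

Answer: 4

Derivation:
Initial IR:
  a = 1
  y = 4 + a
  v = 4
  z = 7 * v
  d = v
  return d
After constant-fold (6 stmts):
  a = 1
  y = 4 + a
  v = 4
  z = 7 * v
  d = v
  return d
After copy-propagate (6 stmts):
  a = 1
  y = 4 + 1
  v = 4
  z = 7 * 4
  d = 4
  return 4
After constant-fold (6 stmts):
  a = 1
  y = 5
  v = 4
  z = 28
  d = 4
  return 4
After dead-code-elim (1 stmts):
  return 4
Evaluate:
  a = 1  =>  a = 1
  y = 4 + a  =>  y = 5
  v = 4  =>  v = 4
  z = 7 * v  =>  z = 28
  d = v  =>  d = 4
  return d = 4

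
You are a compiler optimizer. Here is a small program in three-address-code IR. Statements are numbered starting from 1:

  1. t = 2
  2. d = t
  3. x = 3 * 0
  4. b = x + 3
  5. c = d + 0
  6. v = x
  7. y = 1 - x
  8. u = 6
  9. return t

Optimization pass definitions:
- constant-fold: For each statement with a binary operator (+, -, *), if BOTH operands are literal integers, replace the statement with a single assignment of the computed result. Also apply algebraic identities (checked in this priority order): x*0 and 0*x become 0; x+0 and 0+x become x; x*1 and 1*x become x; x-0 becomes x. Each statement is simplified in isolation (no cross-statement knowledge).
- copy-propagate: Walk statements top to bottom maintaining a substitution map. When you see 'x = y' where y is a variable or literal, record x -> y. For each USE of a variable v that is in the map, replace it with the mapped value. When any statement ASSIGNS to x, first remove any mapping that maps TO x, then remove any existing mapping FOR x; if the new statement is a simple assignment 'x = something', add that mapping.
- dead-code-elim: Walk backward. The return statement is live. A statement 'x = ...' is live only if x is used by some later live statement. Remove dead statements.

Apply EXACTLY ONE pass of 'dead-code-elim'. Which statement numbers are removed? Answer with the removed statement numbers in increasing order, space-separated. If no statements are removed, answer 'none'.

Backward liveness scan:
Stmt 1 't = 2': KEEP (t is live); live-in = []
Stmt 2 'd = t': DEAD (d not in live set ['t'])
Stmt 3 'x = 3 * 0': DEAD (x not in live set ['t'])
Stmt 4 'b = x + 3': DEAD (b not in live set ['t'])
Stmt 5 'c = d + 0': DEAD (c not in live set ['t'])
Stmt 6 'v = x': DEAD (v not in live set ['t'])
Stmt 7 'y = 1 - x': DEAD (y not in live set ['t'])
Stmt 8 'u = 6': DEAD (u not in live set ['t'])
Stmt 9 'return t': KEEP (return); live-in = ['t']
Removed statement numbers: [2, 3, 4, 5, 6, 7, 8]
Surviving IR:
  t = 2
  return t

Answer: 2 3 4 5 6 7 8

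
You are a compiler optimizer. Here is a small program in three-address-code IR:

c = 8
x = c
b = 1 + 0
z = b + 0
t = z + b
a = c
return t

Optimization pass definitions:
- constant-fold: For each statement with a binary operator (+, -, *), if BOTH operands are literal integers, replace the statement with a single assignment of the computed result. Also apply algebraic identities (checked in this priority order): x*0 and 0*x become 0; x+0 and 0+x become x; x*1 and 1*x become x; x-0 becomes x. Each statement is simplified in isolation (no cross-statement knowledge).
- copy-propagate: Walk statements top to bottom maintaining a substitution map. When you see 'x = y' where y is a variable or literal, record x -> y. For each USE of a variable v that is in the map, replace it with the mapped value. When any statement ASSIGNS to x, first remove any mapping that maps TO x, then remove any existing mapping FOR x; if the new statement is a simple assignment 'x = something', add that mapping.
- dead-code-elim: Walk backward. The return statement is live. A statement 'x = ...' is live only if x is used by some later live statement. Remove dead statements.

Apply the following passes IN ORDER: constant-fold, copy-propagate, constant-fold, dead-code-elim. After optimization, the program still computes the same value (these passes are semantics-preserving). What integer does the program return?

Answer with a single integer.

Answer: 2

Derivation:
Initial IR:
  c = 8
  x = c
  b = 1 + 0
  z = b + 0
  t = z + b
  a = c
  return t
After constant-fold (7 stmts):
  c = 8
  x = c
  b = 1
  z = b
  t = z + b
  a = c
  return t
After copy-propagate (7 stmts):
  c = 8
  x = 8
  b = 1
  z = 1
  t = 1 + 1
  a = 8
  return t
After constant-fold (7 stmts):
  c = 8
  x = 8
  b = 1
  z = 1
  t = 2
  a = 8
  return t
After dead-code-elim (2 stmts):
  t = 2
  return t
Evaluate:
  c = 8  =>  c = 8
  x = c  =>  x = 8
  b = 1 + 0  =>  b = 1
  z = b + 0  =>  z = 1
  t = z + b  =>  t = 2
  a = c  =>  a = 8
  return t = 2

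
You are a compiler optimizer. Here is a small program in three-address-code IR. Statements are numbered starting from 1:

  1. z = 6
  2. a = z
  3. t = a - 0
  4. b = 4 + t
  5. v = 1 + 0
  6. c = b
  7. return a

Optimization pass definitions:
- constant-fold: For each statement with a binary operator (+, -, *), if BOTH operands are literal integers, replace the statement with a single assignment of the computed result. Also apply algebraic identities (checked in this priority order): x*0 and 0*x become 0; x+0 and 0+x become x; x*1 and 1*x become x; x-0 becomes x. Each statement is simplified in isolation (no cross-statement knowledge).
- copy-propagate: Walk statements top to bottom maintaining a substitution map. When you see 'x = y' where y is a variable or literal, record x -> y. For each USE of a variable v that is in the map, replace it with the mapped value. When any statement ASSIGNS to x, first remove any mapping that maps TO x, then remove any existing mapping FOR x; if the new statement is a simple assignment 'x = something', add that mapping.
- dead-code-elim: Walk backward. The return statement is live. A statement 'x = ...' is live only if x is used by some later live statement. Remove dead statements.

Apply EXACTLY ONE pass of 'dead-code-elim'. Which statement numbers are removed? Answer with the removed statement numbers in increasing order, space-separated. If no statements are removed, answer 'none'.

Answer: 3 4 5 6

Derivation:
Backward liveness scan:
Stmt 1 'z = 6': KEEP (z is live); live-in = []
Stmt 2 'a = z': KEEP (a is live); live-in = ['z']
Stmt 3 't = a - 0': DEAD (t not in live set ['a'])
Stmt 4 'b = 4 + t': DEAD (b not in live set ['a'])
Stmt 5 'v = 1 + 0': DEAD (v not in live set ['a'])
Stmt 6 'c = b': DEAD (c not in live set ['a'])
Stmt 7 'return a': KEEP (return); live-in = ['a']
Removed statement numbers: [3, 4, 5, 6]
Surviving IR:
  z = 6
  a = z
  return a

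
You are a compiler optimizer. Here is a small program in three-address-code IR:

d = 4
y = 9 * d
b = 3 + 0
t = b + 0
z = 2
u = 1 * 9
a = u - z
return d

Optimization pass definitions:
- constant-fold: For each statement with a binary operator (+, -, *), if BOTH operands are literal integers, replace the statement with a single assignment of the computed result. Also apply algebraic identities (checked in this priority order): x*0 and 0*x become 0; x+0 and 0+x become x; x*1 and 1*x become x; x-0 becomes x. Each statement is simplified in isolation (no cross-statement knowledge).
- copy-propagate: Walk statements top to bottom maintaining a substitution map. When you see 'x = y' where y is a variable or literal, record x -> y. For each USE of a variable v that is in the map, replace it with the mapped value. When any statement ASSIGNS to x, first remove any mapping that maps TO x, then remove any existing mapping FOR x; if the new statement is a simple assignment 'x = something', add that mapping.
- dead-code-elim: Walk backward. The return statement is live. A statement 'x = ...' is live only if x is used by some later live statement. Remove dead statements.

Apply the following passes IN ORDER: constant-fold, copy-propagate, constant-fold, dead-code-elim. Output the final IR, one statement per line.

Initial IR:
  d = 4
  y = 9 * d
  b = 3 + 0
  t = b + 0
  z = 2
  u = 1 * 9
  a = u - z
  return d
After constant-fold (8 stmts):
  d = 4
  y = 9 * d
  b = 3
  t = b
  z = 2
  u = 9
  a = u - z
  return d
After copy-propagate (8 stmts):
  d = 4
  y = 9 * 4
  b = 3
  t = 3
  z = 2
  u = 9
  a = 9 - 2
  return 4
After constant-fold (8 stmts):
  d = 4
  y = 36
  b = 3
  t = 3
  z = 2
  u = 9
  a = 7
  return 4
After dead-code-elim (1 stmts):
  return 4

Answer: return 4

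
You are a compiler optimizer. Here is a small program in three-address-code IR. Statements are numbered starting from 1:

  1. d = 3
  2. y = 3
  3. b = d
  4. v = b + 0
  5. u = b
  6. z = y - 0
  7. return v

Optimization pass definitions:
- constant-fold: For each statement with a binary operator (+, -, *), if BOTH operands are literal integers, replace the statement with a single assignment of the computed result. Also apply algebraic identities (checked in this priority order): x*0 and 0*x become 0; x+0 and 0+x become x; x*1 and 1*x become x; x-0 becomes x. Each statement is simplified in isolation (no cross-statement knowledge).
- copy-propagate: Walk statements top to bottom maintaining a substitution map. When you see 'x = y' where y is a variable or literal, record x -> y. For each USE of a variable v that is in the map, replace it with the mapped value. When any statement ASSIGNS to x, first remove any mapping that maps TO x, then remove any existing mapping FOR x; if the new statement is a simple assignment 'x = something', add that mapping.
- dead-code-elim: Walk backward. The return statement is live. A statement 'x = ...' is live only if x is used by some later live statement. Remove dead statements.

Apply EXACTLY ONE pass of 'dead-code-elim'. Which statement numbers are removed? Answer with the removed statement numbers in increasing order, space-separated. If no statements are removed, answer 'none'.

Answer: 2 5 6

Derivation:
Backward liveness scan:
Stmt 1 'd = 3': KEEP (d is live); live-in = []
Stmt 2 'y = 3': DEAD (y not in live set ['d'])
Stmt 3 'b = d': KEEP (b is live); live-in = ['d']
Stmt 4 'v = b + 0': KEEP (v is live); live-in = ['b']
Stmt 5 'u = b': DEAD (u not in live set ['v'])
Stmt 6 'z = y - 0': DEAD (z not in live set ['v'])
Stmt 7 'return v': KEEP (return); live-in = ['v']
Removed statement numbers: [2, 5, 6]
Surviving IR:
  d = 3
  b = d
  v = b + 0
  return v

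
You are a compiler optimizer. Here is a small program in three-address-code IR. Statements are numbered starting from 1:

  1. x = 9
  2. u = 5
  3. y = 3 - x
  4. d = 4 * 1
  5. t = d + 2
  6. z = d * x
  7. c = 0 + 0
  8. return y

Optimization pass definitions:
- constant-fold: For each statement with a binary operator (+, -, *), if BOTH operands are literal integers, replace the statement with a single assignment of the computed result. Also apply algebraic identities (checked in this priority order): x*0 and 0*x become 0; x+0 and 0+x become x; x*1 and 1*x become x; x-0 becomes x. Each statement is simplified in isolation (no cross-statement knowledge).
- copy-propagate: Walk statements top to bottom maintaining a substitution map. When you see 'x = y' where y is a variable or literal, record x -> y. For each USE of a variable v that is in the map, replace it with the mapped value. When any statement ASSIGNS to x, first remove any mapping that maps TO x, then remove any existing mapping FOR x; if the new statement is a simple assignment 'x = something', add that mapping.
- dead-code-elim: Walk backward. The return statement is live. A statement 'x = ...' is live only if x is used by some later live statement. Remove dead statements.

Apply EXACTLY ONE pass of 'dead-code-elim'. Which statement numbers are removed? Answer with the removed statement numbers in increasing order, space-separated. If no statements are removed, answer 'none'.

Backward liveness scan:
Stmt 1 'x = 9': KEEP (x is live); live-in = []
Stmt 2 'u = 5': DEAD (u not in live set ['x'])
Stmt 3 'y = 3 - x': KEEP (y is live); live-in = ['x']
Stmt 4 'd = 4 * 1': DEAD (d not in live set ['y'])
Stmt 5 't = d + 2': DEAD (t not in live set ['y'])
Stmt 6 'z = d * x': DEAD (z not in live set ['y'])
Stmt 7 'c = 0 + 0': DEAD (c not in live set ['y'])
Stmt 8 'return y': KEEP (return); live-in = ['y']
Removed statement numbers: [2, 4, 5, 6, 7]
Surviving IR:
  x = 9
  y = 3 - x
  return y

Answer: 2 4 5 6 7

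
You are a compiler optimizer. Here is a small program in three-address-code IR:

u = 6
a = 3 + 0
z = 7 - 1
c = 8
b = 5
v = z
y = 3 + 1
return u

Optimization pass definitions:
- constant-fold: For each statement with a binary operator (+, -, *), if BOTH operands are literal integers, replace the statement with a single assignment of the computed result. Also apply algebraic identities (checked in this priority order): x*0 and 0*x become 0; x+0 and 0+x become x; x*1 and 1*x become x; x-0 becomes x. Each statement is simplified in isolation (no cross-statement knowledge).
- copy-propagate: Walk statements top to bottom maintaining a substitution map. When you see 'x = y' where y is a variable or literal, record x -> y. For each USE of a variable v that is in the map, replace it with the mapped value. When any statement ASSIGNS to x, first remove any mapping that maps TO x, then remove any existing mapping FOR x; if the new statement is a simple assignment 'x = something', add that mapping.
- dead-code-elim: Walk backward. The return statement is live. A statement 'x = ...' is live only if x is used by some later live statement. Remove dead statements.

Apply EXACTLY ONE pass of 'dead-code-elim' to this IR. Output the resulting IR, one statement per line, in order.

Answer: u = 6
return u

Derivation:
Applying dead-code-elim statement-by-statement:
  [8] return u  -> KEEP (return); live=['u']
  [7] y = 3 + 1  -> DEAD (y not live)
  [6] v = z  -> DEAD (v not live)
  [5] b = 5  -> DEAD (b not live)
  [4] c = 8  -> DEAD (c not live)
  [3] z = 7 - 1  -> DEAD (z not live)
  [2] a = 3 + 0  -> DEAD (a not live)
  [1] u = 6  -> KEEP; live=[]
Result (2 stmts):
  u = 6
  return u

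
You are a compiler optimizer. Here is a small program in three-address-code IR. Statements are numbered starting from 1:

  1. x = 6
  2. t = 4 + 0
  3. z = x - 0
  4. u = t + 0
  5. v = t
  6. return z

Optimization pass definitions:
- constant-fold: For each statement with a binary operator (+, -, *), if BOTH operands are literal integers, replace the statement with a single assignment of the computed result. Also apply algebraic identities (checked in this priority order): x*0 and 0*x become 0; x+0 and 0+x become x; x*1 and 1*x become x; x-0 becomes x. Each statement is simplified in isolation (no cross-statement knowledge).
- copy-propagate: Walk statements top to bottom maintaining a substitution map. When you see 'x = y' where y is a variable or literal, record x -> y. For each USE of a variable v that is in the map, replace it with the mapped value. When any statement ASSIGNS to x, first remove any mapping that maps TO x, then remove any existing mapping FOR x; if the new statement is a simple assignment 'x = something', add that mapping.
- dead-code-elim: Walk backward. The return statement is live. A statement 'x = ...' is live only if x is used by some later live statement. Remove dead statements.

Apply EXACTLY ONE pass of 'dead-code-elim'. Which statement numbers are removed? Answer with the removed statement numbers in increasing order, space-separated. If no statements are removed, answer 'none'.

Answer: 2 4 5

Derivation:
Backward liveness scan:
Stmt 1 'x = 6': KEEP (x is live); live-in = []
Stmt 2 't = 4 + 0': DEAD (t not in live set ['x'])
Stmt 3 'z = x - 0': KEEP (z is live); live-in = ['x']
Stmt 4 'u = t + 0': DEAD (u not in live set ['z'])
Stmt 5 'v = t': DEAD (v not in live set ['z'])
Stmt 6 'return z': KEEP (return); live-in = ['z']
Removed statement numbers: [2, 4, 5]
Surviving IR:
  x = 6
  z = x - 0
  return z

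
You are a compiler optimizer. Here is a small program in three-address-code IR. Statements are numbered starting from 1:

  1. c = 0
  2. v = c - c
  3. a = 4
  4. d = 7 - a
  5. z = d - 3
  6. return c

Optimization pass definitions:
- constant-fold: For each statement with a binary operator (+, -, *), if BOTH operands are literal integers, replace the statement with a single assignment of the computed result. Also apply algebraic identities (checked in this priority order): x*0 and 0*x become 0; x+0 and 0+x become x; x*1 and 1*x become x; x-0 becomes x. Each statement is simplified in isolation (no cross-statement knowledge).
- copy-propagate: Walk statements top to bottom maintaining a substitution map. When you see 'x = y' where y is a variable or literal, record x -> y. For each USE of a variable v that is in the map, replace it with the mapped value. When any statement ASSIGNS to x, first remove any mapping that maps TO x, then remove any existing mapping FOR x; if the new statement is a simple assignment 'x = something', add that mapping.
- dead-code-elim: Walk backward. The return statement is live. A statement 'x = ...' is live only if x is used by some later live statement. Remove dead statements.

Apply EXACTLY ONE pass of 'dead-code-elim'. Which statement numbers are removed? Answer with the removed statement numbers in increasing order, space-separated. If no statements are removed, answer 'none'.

Answer: 2 3 4 5

Derivation:
Backward liveness scan:
Stmt 1 'c = 0': KEEP (c is live); live-in = []
Stmt 2 'v = c - c': DEAD (v not in live set ['c'])
Stmt 3 'a = 4': DEAD (a not in live set ['c'])
Stmt 4 'd = 7 - a': DEAD (d not in live set ['c'])
Stmt 5 'z = d - 3': DEAD (z not in live set ['c'])
Stmt 6 'return c': KEEP (return); live-in = ['c']
Removed statement numbers: [2, 3, 4, 5]
Surviving IR:
  c = 0
  return c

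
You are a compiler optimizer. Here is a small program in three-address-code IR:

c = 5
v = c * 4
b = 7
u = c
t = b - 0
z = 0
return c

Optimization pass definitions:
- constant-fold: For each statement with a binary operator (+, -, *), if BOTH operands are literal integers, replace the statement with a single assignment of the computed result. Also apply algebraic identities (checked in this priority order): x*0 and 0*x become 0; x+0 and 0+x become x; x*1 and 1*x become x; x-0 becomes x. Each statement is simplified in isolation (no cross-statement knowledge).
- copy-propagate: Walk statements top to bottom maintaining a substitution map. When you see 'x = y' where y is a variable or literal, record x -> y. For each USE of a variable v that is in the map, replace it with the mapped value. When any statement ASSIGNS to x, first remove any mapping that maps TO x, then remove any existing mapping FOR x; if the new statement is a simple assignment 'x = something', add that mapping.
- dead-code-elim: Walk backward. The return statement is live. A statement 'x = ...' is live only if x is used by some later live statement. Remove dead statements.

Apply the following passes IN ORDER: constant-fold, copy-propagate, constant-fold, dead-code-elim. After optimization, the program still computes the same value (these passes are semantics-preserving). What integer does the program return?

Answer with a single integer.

Initial IR:
  c = 5
  v = c * 4
  b = 7
  u = c
  t = b - 0
  z = 0
  return c
After constant-fold (7 stmts):
  c = 5
  v = c * 4
  b = 7
  u = c
  t = b
  z = 0
  return c
After copy-propagate (7 stmts):
  c = 5
  v = 5 * 4
  b = 7
  u = 5
  t = 7
  z = 0
  return 5
After constant-fold (7 stmts):
  c = 5
  v = 20
  b = 7
  u = 5
  t = 7
  z = 0
  return 5
After dead-code-elim (1 stmts):
  return 5
Evaluate:
  c = 5  =>  c = 5
  v = c * 4  =>  v = 20
  b = 7  =>  b = 7
  u = c  =>  u = 5
  t = b - 0  =>  t = 7
  z = 0  =>  z = 0
  return c = 5

Answer: 5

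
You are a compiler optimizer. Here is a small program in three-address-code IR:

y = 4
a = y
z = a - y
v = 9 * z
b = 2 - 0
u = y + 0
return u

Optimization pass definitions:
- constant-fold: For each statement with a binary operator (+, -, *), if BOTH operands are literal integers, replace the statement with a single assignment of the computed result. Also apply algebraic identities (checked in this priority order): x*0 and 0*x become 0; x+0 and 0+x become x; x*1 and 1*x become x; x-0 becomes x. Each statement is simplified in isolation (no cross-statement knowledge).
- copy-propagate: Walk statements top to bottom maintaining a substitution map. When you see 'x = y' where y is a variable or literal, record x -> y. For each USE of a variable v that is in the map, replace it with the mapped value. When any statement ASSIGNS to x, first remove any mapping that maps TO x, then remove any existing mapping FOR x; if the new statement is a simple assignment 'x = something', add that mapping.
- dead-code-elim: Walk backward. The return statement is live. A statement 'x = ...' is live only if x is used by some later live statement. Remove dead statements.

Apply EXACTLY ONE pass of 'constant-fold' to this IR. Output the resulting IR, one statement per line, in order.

Answer: y = 4
a = y
z = a - y
v = 9 * z
b = 2
u = y
return u

Derivation:
Applying constant-fold statement-by-statement:
  [1] y = 4  (unchanged)
  [2] a = y  (unchanged)
  [3] z = a - y  (unchanged)
  [4] v = 9 * z  (unchanged)
  [5] b = 2 - 0  -> b = 2
  [6] u = y + 0  -> u = y
  [7] return u  (unchanged)
Result (7 stmts):
  y = 4
  a = y
  z = a - y
  v = 9 * z
  b = 2
  u = y
  return u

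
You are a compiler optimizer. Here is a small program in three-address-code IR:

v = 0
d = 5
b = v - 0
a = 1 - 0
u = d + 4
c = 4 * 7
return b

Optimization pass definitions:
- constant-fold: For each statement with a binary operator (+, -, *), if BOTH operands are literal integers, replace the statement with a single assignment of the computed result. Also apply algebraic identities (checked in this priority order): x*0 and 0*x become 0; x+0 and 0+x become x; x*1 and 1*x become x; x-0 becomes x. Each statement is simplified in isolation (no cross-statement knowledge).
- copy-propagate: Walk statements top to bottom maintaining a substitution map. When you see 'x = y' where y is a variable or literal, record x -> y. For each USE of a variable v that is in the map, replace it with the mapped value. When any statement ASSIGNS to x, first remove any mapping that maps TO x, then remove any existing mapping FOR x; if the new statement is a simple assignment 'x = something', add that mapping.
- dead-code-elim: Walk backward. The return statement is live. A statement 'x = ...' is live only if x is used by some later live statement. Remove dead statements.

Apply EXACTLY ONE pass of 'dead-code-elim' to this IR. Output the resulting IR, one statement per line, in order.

Answer: v = 0
b = v - 0
return b

Derivation:
Applying dead-code-elim statement-by-statement:
  [7] return b  -> KEEP (return); live=['b']
  [6] c = 4 * 7  -> DEAD (c not live)
  [5] u = d + 4  -> DEAD (u not live)
  [4] a = 1 - 0  -> DEAD (a not live)
  [3] b = v - 0  -> KEEP; live=['v']
  [2] d = 5  -> DEAD (d not live)
  [1] v = 0  -> KEEP; live=[]
Result (3 stmts):
  v = 0
  b = v - 0
  return b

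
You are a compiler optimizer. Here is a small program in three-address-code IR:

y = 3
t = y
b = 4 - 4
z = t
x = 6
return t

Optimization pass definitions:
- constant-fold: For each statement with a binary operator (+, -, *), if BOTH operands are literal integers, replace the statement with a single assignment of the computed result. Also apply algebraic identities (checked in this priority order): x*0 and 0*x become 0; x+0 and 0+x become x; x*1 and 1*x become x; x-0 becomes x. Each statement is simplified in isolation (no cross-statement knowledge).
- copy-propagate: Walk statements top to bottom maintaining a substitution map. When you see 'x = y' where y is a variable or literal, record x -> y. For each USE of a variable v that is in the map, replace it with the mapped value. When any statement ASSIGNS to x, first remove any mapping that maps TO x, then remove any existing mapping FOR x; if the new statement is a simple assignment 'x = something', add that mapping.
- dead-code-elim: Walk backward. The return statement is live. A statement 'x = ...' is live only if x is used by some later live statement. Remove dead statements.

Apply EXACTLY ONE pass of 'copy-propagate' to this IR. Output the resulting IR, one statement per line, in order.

Applying copy-propagate statement-by-statement:
  [1] y = 3  (unchanged)
  [2] t = y  -> t = 3
  [3] b = 4 - 4  (unchanged)
  [4] z = t  -> z = 3
  [5] x = 6  (unchanged)
  [6] return t  -> return 3
Result (6 stmts):
  y = 3
  t = 3
  b = 4 - 4
  z = 3
  x = 6
  return 3

Answer: y = 3
t = 3
b = 4 - 4
z = 3
x = 6
return 3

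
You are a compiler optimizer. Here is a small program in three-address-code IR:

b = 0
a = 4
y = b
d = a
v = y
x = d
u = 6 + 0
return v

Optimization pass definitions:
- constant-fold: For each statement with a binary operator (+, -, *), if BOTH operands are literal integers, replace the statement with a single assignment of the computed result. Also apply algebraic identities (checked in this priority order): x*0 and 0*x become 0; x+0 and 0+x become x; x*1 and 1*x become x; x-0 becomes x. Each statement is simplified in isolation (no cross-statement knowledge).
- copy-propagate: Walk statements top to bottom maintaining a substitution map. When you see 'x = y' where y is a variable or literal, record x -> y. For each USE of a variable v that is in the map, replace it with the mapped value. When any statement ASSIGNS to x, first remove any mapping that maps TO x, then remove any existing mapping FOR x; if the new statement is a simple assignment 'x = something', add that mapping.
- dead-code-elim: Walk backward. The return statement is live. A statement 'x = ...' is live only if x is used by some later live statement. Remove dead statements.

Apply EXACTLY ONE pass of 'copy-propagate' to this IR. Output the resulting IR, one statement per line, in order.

Applying copy-propagate statement-by-statement:
  [1] b = 0  (unchanged)
  [2] a = 4  (unchanged)
  [3] y = b  -> y = 0
  [4] d = a  -> d = 4
  [5] v = y  -> v = 0
  [6] x = d  -> x = 4
  [7] u = 6 + 0  (unchanged)
  [8] return v  -> return 0
Result (8 stmts):
  b = 0
  a = 4
  y = 0
  d = 4
  v = 0
  x = 4
  u = 6 + 0
  return 0

Answer: b = 0
a = 4
y = 0
d = 4
v = 0
x = 4
u = 6 + 0
return 0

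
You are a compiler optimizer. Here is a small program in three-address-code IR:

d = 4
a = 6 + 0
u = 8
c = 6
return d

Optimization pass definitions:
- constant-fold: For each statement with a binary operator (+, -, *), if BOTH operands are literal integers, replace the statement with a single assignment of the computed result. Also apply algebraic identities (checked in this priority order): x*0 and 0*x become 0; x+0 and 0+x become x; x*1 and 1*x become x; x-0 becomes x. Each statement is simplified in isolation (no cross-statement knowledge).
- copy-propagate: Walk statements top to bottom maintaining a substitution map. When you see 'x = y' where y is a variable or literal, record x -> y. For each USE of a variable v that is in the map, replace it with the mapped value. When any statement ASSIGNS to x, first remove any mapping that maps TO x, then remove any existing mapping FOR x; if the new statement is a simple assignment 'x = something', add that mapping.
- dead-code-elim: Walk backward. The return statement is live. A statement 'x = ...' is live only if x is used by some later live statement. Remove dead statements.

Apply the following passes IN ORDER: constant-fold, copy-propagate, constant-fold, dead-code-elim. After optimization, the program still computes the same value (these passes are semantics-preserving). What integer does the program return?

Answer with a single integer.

Answer: 4

Derivation:
Initial IR:
  d = 4
  a = 6 + 0
  u = 8
  c = 6
  return d
After constant-fold (5 stmts):
  d = 4
  a = 6
  u = 8
  c = 6
  return d
After copy-propagate (5 stmts):
  d = 4
  a = 6
  u = 8
  c = 6
  return 4
After constant-fold (5 stmts):
  d = 4
  a = 6
  u = 8
  c = 6
  return 4
After dead-code-elim (1 stmts):
  return 4
Evaluate:
  d = 4  =>  d = 4
  a = 6 + 0  =>  a = 6
  u = 8  =>  u = 8
  c = 6  =>  c = 6
  return d = 4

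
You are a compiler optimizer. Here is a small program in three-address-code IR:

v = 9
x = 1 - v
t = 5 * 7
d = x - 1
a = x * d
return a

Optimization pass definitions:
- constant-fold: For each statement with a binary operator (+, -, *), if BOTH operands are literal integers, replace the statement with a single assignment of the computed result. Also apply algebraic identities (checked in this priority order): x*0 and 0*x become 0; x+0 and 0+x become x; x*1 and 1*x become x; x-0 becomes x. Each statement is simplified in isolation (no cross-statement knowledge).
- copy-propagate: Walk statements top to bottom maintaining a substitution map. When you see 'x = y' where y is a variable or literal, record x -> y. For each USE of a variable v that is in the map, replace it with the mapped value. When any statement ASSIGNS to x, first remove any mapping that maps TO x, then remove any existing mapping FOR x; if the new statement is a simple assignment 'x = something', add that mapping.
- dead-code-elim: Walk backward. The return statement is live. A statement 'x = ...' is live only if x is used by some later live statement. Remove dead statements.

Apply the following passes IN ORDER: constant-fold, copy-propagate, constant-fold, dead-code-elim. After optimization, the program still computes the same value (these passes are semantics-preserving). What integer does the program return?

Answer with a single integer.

Initial IR:
  v = 9
  x = 1 - v
  t = 5 * 7
  d = x - 1
  a = x * d
  return a
After constant-fold (6 stmts):
  v = 9
  x = 1 - v
  t = 35
  d = x - 1
  a = x * d
  return a
After copy-propagate (6 stmts):
  v = 9
  x = 1 - 9
  t = 35
  d = x - 1
  a = x * d
  return a
After constant-fold (6 stmts):
  v = 9
  x = -8
  t = 35
  d = x - 1
  a = x * d
  return a
After dead-code-elim (4 stmts):
  x = -8
  d = x - 1
  a = x * d
  return a
Evaluate:
  v = 9  =>  v = 9
  x = 1 - v  =>  x = -8
  t = 5 * 7  =>  t = 35
  d = x - 1  =>  d = -9
  a = x * d  =>  a = 72
  return a = 72

Answer: 72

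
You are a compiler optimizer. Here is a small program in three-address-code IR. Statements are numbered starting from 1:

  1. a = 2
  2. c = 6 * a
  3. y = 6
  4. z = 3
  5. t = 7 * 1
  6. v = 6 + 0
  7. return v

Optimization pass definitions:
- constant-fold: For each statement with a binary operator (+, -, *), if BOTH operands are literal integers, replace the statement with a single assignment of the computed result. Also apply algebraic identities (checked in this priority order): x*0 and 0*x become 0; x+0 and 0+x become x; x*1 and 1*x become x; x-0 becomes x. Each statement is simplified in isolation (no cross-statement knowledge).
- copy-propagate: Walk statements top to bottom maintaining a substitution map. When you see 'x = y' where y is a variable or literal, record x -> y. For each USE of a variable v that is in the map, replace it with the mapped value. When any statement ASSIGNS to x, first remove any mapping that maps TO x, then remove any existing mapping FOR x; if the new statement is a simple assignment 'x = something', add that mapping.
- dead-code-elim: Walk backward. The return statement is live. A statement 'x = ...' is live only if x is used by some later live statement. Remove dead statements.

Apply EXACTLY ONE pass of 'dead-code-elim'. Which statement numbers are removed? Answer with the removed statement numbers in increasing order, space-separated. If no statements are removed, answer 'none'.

Answer: 1 2 3 4 5

Derivation:
Backward liveness scan:
Stmt 1 'a = 2': DEAD (a not in live set [])
Stmt 2 'c = 6 * a': DEAD (c not in live set [])
Stmt 3 'y = 6': DEAD (y not in live set [])
Stmt 4 'z = 3': DEAD (z not in live set [])
Stmt 5 't = 7 * 1': DEAD (t not in live set [])
Stmt 6 'v = 6 + 0': KEEP (v is live); live-in = []
Stmt 7 'return v': KEEP (return); live-in = ['v']
Removed statement numbers: [1, 2, 3, 4, 5]
Surviving IR:
  v = 6 + 0
  return v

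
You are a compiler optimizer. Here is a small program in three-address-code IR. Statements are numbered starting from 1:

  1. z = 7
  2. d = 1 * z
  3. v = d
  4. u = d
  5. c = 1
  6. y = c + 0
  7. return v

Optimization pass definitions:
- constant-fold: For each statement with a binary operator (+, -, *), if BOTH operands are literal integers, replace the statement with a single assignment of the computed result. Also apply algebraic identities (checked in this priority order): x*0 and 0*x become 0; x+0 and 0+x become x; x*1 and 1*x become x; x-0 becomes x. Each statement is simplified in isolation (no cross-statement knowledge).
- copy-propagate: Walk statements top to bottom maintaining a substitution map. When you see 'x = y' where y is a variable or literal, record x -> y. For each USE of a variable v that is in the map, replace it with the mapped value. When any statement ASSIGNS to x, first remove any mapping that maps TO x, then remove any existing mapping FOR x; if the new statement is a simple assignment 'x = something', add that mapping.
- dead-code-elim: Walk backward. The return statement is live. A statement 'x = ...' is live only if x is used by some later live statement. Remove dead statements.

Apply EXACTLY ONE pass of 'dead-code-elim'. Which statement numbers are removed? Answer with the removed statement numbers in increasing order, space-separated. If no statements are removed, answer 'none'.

Backward liveness scan:
Stmt 1 'z = 7': KEEP (z is live); live-in = []
Stmt 2 'd = 1 * z': KEEP (d is live); live-in = ['z']
Stmt 3 'v = d': KEEP (v is live); live-in = ['d']
Stmt 4 'u = d': DEAD (u not in live set ['v'])
Stmt 5 'c = 1': DEAD (c not in live set ['v'])
Stmt 6 'y = c + 0': DEAD (y not in live set ['v'])
Stmt 7 'return v': KEEP (return); live-in = ['v']
Removed statement numbers: [4, 5, 6]
Surviving IR:
  z = 7
  d = 1 * z
  v = d
  return v

Answer: 4 5 6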